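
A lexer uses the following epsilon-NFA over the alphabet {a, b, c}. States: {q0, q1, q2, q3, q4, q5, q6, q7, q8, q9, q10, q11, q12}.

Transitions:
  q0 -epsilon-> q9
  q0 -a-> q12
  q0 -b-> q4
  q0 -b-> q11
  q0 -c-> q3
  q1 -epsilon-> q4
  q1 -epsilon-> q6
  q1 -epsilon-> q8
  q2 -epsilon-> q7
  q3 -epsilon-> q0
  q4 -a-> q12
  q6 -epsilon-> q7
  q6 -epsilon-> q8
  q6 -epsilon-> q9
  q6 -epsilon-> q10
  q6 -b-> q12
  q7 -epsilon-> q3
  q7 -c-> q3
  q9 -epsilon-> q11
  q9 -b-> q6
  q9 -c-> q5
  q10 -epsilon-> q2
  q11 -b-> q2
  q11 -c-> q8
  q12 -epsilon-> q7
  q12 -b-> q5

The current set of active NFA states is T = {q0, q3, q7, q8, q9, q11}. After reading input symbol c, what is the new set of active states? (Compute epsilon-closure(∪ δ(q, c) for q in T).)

{q0, q3, q5, q8, q9, q11}

q0 on c → {q3}.
q7 on c → {q3}.
q9 on c → {q5}.
q11 on c → {q8}.
No c-transition from q3, q8.
Union after reading c: {q3, q5, q8}.
Now take the epsilon-closure:
From q3 via epsilon: add q0.
From q0 via epsilon: add q9.
From q9 via epsilon: add q11.
No new states can be added; the closed set is {q0, q3, q5, q8, q9, q11}.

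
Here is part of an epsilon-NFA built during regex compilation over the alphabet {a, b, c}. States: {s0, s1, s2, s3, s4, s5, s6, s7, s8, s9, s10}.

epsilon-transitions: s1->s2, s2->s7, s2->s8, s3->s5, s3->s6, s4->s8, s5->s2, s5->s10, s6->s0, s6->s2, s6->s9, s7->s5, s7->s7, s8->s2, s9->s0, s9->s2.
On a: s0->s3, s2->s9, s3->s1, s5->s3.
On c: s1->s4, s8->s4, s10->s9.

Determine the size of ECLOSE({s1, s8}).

6

Start with {s1, s8}.
From s1 via epsilon: add s2.
From s2 via epsilon: add s7.
From s7 via epsilon: add s5.
From s5 via epsilon: add s10.
epsilon-closure = {s1, s2, s5, s7, s8, s10}, which has 6 states.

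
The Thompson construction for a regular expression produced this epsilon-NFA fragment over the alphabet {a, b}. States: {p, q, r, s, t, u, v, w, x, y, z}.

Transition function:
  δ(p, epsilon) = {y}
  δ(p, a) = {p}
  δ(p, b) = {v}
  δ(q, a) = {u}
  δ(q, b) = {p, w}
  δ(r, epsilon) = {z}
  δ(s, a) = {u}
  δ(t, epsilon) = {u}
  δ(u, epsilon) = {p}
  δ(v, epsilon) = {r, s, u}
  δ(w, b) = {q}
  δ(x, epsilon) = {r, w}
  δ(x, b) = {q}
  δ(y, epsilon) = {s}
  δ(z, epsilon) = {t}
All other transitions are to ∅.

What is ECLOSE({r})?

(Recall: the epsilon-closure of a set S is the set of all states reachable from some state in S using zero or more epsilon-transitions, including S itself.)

Start with {r}.
From r via epsilon: add z.
From z via epsilon: add t.
From t via epsilon: add u.
From u via epsilon: add p.
From p via epsilon: add y.
From y via epsilon: add s.
No new states can be added; the closed set is {p, r, s, t, u, y, z}.

{p, r, s, t, u, y, z}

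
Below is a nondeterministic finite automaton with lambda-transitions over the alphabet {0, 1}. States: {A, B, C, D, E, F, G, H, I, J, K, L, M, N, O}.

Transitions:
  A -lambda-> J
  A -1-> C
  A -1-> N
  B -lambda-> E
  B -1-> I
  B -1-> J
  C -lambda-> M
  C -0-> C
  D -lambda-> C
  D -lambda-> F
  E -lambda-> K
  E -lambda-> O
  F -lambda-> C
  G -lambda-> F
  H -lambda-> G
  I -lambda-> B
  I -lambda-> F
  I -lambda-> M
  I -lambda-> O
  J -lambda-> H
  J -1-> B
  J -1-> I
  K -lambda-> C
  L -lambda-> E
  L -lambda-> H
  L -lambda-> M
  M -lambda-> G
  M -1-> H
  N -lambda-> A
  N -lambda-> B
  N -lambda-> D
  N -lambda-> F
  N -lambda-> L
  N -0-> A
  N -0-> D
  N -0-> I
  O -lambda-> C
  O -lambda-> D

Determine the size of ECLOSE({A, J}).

Start with {A, J}.
From J via lambda: add H.
From H via lambda: add G.
From G via lambda: add F.
From F via lambda: add C.
From C via lambda: add M.
lambda-closure = {A, C, F, G, H, J, M}, which has 7 states.

7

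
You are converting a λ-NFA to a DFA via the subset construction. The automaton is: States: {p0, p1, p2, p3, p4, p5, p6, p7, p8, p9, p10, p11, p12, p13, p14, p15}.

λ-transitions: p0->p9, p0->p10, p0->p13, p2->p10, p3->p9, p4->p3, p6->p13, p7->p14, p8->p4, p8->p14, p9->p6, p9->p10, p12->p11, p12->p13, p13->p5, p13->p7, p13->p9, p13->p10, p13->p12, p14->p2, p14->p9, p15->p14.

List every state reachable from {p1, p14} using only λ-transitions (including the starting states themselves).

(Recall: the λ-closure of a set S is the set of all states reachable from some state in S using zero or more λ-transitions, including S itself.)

{p1, p2, p5, p6, p7, p9, p10, p11, p12, p13, p14}

Start with {p1, p14}.
From p14 via λ: add p2, p9.
From p2 via λ: add p10.
From p9 via λ: add p6.
From p6 via λ: add p13.
From p13 via λ: add p5, p7, p12.
From p12 via λ: add p11.
No new states can be added; the closed set is {p1, p2, p5, p6, p7, p9, p10, p11, p12, p13, p14}.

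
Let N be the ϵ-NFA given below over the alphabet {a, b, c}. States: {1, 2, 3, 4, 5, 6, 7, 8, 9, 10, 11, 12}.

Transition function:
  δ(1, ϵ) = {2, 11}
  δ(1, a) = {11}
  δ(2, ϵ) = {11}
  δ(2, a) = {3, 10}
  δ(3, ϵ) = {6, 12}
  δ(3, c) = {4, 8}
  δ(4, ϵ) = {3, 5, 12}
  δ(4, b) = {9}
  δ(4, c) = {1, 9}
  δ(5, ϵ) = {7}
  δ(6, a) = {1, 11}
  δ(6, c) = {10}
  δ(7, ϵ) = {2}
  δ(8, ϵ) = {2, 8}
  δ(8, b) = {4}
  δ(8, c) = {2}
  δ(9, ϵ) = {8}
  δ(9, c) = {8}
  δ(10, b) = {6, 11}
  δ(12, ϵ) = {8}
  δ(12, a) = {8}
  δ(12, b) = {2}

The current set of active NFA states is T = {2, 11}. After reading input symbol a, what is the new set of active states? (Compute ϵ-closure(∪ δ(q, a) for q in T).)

{2, 3, 6, 8, 10, 11, 12}

2 on a → {3, 10}.
No a-transition from 11.
Union after reading a: {3, 10}.
Now take the ϵ-closure:
From 3 via ϵ: add 6, 12.
From 12 via ϵ: add 8.
From 8 via ϵ: add 2.
From 2 via ϵ: add 11.
No new states can be added; the closed set is {2, 3, 6, 8, 10, 11, 12}.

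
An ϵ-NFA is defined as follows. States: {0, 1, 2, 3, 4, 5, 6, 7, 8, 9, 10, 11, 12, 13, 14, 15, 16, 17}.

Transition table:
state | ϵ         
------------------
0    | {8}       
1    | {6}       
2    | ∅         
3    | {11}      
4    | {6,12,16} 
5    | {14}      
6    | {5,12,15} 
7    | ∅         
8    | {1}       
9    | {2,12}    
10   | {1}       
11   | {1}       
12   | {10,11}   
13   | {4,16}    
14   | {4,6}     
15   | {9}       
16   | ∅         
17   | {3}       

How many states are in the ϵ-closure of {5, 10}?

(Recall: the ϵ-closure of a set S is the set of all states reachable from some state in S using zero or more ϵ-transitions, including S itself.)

12

Start with {5, 10}.
From 5 via ϵ: add 14.
From 10 via ϵ: add 1.
From 1 via ϵ: add 6.
From 14 via ϵ: add 4.
From 4 via ϵ: add 12, 16.
From 6 via ϵ: add 15.
From 12 via ϵ: add 11.
From 15 via ϵ: add 9.
From 9 via ϵ: add 2.
ϵ-closure = {1, 2, 4, 5, 6, 9, 10, 11, 12, 14, 15, 16}, which has 12 states.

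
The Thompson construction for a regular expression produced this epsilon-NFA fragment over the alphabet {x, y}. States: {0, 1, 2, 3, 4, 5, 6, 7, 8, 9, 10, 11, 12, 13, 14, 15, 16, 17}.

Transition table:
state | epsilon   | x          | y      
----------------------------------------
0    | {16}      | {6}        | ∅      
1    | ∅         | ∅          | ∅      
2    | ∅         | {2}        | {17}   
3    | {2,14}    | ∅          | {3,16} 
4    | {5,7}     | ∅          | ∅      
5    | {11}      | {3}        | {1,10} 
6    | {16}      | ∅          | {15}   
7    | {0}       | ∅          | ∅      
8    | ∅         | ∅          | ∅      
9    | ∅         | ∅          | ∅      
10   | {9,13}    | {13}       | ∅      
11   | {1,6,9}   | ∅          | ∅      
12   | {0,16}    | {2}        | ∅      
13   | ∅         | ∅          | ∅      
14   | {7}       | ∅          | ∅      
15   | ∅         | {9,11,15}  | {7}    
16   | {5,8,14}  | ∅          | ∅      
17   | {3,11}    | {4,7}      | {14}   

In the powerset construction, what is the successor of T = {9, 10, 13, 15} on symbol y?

15 on y → {7}.
No y-transition from 9, 10, 13.
Union after reading y: {7}.
Now take the epsilon-closure:
From 7 via epsilon: add 0.
From 0 via epsilon: add 16.
From 16 via epsilon: add 5, 8, 14.
From 5 via epsilon: add 11.
From 11 via epsilon: add 1, 6, 9.
No new states can be added; the closed set is {0, 1, 5, 6, 7, 8, 9, 11, 14, 16}.

{0, 1, 5, 6, 7, 8, 9, 11, 14, 16}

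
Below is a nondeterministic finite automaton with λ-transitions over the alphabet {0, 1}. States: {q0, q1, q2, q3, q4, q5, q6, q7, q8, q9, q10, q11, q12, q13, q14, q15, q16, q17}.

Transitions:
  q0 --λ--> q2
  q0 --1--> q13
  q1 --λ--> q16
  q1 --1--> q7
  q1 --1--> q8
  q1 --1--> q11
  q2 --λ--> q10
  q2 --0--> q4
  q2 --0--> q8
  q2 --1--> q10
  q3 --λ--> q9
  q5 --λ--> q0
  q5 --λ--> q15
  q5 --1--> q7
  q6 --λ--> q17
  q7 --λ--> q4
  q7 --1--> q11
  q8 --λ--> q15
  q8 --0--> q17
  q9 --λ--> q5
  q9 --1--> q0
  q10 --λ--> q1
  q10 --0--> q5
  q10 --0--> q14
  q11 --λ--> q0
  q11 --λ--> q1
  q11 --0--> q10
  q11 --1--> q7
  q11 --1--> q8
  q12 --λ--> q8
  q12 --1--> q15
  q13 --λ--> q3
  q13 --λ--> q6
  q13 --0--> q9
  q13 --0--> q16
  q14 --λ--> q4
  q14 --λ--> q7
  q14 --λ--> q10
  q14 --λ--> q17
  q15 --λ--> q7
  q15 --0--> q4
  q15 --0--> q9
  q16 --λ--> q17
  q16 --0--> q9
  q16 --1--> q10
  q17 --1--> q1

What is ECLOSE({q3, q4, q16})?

{q0, q1, q2, q3, q4, q5, q7, q9, q10, q15, q16, q17}

Start with {q3, q4, q16}.
From q3 via λ: add q9.
From q16 via λ: add q17.
From q9 via λ: add q5.
From q5 via λ: add q0, q15.
From q0 via λ: add q2.
From q15 via λ: add q7.
From q2 via λ: add q10.
From q10 via λ: add q1.
No new states can be added; the closed set is {q0, q1, q2, q3, q4, q5, q7, q9, q10, q15, q16, q17}.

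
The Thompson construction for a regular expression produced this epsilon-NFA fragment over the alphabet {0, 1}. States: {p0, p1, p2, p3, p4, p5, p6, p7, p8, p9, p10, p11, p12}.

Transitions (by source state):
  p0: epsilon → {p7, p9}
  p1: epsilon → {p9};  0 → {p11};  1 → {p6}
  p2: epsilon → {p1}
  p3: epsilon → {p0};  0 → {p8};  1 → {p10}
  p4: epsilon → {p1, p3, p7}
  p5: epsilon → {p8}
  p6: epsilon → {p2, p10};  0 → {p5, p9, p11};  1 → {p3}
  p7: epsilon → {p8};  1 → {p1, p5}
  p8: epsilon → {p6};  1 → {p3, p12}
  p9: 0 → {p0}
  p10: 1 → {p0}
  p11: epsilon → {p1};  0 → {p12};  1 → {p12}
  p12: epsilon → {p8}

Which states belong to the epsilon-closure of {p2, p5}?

Start with {p2, p5}.
From p2 via epsilon: add p1.
From p5 via epsilon: add p8.
From p1 via epsilon: add p9.
From p8 via epsilon: add p6.
From p6 via epsilon: add p10.
No new states can be added; the closed set is {p1, p2, p5, p6, p8, p9, p10}.

{p1, p2, p5, p6, p8, p9, p10}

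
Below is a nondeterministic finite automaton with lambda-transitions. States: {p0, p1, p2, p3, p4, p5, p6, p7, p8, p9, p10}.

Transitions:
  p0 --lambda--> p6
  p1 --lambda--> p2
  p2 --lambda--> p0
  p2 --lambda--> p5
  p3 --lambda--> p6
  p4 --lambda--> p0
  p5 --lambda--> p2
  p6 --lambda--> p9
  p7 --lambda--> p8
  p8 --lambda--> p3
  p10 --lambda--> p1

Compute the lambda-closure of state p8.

Start with {p8}.
From p8 via lambda: add p3.
From p3 via lambda: add p6.
From p6 via lambda: add p9.
No new states can be added; the closed set is {p3, p6, p8, p9}.

{p3, p6, p8, p9}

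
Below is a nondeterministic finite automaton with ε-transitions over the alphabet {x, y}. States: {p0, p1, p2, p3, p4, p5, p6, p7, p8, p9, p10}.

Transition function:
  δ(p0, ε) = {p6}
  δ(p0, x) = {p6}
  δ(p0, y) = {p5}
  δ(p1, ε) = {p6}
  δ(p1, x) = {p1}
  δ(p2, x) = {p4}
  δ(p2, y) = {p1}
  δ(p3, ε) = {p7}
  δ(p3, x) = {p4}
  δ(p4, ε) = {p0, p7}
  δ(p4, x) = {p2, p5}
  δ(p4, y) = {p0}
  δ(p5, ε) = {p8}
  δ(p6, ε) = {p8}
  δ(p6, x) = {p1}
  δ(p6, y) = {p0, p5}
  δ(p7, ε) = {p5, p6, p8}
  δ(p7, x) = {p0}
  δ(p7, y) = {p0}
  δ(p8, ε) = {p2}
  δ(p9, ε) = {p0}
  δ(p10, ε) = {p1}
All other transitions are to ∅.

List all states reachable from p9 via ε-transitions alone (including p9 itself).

Start with {p9}.
From p9 via ε: add p0.
From p0 via ε: add p6.
From p6 via ε: add p8.
From p8 via ε: add p2.
No new states can be added; the closed set is {p0, p2, p6, p8, p9}.

{p0, p2, p6, p8, p9}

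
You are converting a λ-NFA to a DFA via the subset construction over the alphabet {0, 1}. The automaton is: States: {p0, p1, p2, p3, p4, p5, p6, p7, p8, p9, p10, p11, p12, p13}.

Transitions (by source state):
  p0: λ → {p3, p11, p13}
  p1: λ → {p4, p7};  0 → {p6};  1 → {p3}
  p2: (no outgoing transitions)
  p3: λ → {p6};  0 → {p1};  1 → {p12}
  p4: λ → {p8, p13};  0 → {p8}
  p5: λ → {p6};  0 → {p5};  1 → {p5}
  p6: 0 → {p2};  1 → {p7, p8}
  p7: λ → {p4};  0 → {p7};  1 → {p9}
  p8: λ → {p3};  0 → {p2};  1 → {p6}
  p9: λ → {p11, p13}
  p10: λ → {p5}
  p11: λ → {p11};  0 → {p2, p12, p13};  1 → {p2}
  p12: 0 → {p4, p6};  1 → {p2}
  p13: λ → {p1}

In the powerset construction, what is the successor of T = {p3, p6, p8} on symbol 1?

p3 on 1 → {p12}.
p6 on 1 → {p7, p8}.
p8 on 1 → {p6}.
Union after reading 1: {p6, p7, p8, p12}.
Now take the λ-closure:
From p7 via λ: add p4.
From p8 via λ: add p3.
From p4 via λ: add p13.
From p13 via λ: add p1.
No new states can be added; the closed set is {p1, p3, p4, p6, p7, p8, p12, p13}.

{p1, p3, p4, p6, p7, p8, p12, p13}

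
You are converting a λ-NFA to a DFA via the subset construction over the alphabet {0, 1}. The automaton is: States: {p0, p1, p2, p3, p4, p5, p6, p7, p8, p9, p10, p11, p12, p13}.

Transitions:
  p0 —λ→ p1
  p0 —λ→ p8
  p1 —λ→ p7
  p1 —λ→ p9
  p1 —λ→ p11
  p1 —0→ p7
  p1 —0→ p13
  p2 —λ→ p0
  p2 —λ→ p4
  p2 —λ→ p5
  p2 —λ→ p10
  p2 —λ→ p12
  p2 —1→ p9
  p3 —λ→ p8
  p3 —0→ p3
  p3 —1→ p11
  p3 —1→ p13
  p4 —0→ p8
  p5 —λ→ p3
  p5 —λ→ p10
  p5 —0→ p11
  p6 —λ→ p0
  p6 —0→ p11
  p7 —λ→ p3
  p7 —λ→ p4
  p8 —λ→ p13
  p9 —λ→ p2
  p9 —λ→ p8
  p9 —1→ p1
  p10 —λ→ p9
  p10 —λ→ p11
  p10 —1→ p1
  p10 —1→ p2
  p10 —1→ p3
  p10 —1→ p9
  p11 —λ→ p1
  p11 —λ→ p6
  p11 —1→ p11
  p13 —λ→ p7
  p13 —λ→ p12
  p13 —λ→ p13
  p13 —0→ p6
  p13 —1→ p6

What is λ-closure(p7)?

{p3, p4, p7, p8, p12, p13}

Start with {p7}.
From p7 via λ: add p3, p4.
From p3 via λ: add p8.
From p8 via λ: add p13.
From p13 via λ: add p12.
No new states can be added; the closed set is {p3, p4, p7, p8, p12, p13}.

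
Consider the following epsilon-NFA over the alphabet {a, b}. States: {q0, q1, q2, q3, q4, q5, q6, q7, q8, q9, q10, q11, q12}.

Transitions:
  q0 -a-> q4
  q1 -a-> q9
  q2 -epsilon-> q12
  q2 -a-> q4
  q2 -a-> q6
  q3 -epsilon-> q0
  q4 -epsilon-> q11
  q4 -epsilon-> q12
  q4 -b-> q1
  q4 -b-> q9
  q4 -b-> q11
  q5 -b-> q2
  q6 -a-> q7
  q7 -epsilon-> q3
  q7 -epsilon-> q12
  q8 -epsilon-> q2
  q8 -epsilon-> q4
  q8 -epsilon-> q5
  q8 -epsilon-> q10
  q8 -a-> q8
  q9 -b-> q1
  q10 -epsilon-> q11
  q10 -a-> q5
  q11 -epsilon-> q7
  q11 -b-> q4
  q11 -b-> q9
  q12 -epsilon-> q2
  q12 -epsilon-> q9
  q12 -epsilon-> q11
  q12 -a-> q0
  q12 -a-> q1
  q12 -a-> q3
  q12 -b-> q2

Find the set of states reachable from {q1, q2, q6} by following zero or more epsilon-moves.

Start with {q1, q2, q6}.
From q2 via epsilon: add q12.
From q12 via epsilon: add q9, q11.
From q11 via epsilon: add q7.
From q7 via epsilon: add q3.
From q3 via epsilon: add q0.
No new states can be added; the closed set is {q0, q1, q2, q3, q6, q7, q9, q11, q12}.

{q0, q1, q2, q3, q6, q7, q9, q11, q12}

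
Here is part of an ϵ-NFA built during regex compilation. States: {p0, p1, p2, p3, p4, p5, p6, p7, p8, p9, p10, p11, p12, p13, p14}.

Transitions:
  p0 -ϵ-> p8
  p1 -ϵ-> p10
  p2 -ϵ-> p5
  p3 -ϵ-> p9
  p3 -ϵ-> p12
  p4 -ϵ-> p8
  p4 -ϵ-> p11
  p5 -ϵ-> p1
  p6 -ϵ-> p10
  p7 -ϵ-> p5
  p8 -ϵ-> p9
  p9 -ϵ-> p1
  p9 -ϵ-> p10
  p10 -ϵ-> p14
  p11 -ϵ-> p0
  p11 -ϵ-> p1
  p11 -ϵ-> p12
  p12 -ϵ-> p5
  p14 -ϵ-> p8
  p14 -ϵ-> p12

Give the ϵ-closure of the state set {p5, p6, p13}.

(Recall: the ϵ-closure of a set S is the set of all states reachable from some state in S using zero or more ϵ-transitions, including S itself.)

Start with {p5, p6, p13}.
From p5 via ϵ: add p1.
From p6 via ϵ: add p10.
From p10 via ϵ: add p14.
From p14 via ϵ: add p8, p12.
From p8 via ϵ: add p9.
No new states can be added; the closed set is {p1, p5, p6, p8, p9, p10, p12, p13, p14}.

{p1, p5, p6, p8, p9, p10, p12, p13, p14}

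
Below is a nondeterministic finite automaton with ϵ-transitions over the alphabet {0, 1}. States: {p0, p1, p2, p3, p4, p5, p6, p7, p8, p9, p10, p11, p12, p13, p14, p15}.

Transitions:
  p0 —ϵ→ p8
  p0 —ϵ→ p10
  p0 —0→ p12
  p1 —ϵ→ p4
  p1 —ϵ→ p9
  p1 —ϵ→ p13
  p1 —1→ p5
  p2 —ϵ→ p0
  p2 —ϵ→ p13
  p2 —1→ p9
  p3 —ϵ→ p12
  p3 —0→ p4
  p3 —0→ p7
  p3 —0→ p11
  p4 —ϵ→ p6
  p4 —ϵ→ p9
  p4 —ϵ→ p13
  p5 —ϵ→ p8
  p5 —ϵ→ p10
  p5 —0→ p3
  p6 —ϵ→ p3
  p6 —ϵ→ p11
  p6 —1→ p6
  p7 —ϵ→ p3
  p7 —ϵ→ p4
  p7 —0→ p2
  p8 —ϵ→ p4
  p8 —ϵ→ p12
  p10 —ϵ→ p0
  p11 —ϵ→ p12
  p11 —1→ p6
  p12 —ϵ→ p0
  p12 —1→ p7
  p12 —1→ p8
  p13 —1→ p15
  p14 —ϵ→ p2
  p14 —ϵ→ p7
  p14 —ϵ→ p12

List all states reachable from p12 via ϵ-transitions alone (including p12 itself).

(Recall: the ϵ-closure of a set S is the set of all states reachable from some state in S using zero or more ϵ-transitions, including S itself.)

Start with {p12}.
From p12 via ϵ: add p0.
From p0 via ϵ: add p8, p10.
From p8 via ϵ: add p4.
From p4 via ϵ: add p6, p9, p13.
From p6 via ϵ: add p3, p11.
No new states can be added; the closed set is {p0, p3, p4, p6, p8, p9, p10, p11, p12, p13}.

{p0, p3, p4, p6, p8, p9, p10, p11, p12, p13}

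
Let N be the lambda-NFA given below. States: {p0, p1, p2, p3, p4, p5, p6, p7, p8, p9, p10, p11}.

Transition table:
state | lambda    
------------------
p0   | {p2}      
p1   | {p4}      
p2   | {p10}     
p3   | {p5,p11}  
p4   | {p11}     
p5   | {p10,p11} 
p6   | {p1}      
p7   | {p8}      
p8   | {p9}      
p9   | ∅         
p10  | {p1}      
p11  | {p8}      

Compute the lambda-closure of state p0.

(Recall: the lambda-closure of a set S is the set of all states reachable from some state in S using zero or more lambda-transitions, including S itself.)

Start with {p0}.
From p0 via lambda: add p2.
From p2 via lambda: add p10.
From p10 via lambda: add p1.
From p1 via lambda: add p4.
From p4 via lambda: add p11.
From p11 via lambda: add p8.
From p8 via lambda: add p9.
No new states can be added; the closed set is {p0, p1, p2, p4, p8, p9, p10, p11}.

{p0, p1, p2, p4, p8, p9, p10, p11}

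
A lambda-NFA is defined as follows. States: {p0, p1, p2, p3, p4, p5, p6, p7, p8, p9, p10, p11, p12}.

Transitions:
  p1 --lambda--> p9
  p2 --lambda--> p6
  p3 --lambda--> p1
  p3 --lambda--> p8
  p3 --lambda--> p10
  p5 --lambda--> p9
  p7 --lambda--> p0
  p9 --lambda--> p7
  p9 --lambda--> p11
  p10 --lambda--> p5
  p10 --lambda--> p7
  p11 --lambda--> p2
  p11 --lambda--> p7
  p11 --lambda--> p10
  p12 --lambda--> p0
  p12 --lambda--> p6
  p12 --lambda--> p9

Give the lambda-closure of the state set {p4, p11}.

Start with {p4, p11}.
From p11 via lambda: add p2, p7, p10.
From p2 via lambda: add p6.
From p7 via lambda: add p0.
From p10 via lambda: add p5.
From p5 via lambda: add p9.
No new states can be added; the closed set is {p0, p2, p4, p5, p6, p7, p9, p10, p11}.

{p0, p2, p4, p5, p6, p7, p9, p10, p11}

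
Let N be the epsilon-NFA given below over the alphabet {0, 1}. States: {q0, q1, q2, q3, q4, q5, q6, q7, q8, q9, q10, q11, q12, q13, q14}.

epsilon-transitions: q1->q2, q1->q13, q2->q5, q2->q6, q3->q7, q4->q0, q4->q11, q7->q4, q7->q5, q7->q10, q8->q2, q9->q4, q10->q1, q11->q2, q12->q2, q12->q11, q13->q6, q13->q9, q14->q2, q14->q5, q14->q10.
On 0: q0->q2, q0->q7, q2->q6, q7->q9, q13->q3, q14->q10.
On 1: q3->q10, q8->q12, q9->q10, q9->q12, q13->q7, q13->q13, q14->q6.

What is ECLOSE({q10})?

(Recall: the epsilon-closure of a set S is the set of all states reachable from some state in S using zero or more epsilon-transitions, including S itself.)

{q0, q1, q2, q4, q5, q6, q9, q10, q11, q13}

Start with {q10}.
From q10 via epsilon: add q1.
From q1 via epsilon: add q2, q13.
From q2 via epsilon: add q5, q6.
From q13 via epsilon: add q9.
From q9 via epsilon: add q4.
From q4 via epsilon: add q0, q11.
No new states can be added; the closed set is {q0, q1, q2, q4, q5, q6, q9, q10, q11, q13}.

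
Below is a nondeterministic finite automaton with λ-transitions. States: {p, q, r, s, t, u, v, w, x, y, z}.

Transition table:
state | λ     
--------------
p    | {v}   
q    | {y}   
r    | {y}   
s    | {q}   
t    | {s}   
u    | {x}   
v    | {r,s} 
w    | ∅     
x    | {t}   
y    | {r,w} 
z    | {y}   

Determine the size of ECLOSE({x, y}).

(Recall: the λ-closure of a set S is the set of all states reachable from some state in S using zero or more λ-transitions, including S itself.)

Start with {x, y}.
From x via λ: add t.
From y via λ: add r, w.
From t via λ: add s.
From s via λ: add q.
λ-closure = {q, r, s, t, w, x, y}, which has 7 states.

7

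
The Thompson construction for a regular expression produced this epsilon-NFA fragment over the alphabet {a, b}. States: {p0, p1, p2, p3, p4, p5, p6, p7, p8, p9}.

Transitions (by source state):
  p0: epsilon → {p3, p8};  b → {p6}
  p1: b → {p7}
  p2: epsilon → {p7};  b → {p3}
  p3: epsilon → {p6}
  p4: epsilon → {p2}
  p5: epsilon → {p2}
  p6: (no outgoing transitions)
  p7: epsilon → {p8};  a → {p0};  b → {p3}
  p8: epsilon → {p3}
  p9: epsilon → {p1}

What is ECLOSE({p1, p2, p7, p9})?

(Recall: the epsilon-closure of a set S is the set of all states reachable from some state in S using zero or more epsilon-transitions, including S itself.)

{p1, p2, p3, p6, p7, p8, p9}

Start with {p1, p2, p7, p9}.
From p7 via epsilon: add p8.
From p8 via epsilon: add p3.
From p3 via epsilon: add p6.
No new states can be added; the closed set is {p1, p2, p3, p6, p7, p8, p9}.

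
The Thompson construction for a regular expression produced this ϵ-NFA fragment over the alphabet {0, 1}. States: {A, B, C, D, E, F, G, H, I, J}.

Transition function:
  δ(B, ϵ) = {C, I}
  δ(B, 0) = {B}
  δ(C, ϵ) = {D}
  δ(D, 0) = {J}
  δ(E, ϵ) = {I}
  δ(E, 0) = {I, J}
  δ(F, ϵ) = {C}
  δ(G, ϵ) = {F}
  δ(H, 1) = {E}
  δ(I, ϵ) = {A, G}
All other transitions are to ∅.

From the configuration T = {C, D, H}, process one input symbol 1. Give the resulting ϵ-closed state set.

{A, C, D, E, F, G, I}

H on 1 → {E}.
No 1-transition from C, D.
Union after reading 1: {E}.
Now take the ϵ-closure:
From E via ϵ: add I.
From I via ϵ: add A, G.
From G via ϵ: add F.
From F via ϵ: add C.
From C via ϵ: add D.
No new states can be added; the closed set is {A, C, D, E, F, G, I}.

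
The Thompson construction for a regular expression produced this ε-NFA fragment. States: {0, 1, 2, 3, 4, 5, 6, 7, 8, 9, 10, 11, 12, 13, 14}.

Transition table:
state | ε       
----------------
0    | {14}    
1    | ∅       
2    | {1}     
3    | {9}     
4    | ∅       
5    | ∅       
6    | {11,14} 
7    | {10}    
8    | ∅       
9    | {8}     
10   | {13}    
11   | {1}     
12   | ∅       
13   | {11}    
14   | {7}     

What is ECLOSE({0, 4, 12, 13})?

{0, 1, 4, 7, 10, 11, 12, 13, 14}

Start with {0, 4, 12, 13}.
From 0 via ε: add 14.
From 13 via ε: add 11.
From 11 via ε: add 1.
From 14 via ε: add 7.
From 7 via ε: add 10.
No new states can be added; the closed set is {0, 1, 4, 7, 10, 11, 12, 13, 14}.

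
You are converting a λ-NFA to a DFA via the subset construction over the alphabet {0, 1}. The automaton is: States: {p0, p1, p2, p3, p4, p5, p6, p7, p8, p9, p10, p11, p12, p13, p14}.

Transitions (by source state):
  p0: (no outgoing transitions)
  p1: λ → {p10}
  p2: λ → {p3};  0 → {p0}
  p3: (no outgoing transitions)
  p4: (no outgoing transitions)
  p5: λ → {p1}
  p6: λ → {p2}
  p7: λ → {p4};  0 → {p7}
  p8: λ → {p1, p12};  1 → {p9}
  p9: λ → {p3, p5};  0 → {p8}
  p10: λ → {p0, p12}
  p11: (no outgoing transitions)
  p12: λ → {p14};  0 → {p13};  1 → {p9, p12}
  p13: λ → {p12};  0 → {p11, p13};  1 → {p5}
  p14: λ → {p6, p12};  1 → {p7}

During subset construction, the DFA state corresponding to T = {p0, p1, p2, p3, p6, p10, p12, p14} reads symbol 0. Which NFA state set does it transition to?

p2 on 0 → {p0}.
p12 on 0 → {p13}.
No 0-transition from p0, p1, p3, p6, p10, p14.
Union after reading 0: {p0, p13}.
Now take the λ-closure:
From p13 via λ: add p12.
From p12 via λ: add p14.
From p14 via λ: add p6.
From p6 via λ: add p2.
From p2 via λ: add p3.
No new states can be added; the closed set is {p0, p2, p3, p6, p12, p13, p14}.

{p0, p2, p3, p6, p12, p13, p14}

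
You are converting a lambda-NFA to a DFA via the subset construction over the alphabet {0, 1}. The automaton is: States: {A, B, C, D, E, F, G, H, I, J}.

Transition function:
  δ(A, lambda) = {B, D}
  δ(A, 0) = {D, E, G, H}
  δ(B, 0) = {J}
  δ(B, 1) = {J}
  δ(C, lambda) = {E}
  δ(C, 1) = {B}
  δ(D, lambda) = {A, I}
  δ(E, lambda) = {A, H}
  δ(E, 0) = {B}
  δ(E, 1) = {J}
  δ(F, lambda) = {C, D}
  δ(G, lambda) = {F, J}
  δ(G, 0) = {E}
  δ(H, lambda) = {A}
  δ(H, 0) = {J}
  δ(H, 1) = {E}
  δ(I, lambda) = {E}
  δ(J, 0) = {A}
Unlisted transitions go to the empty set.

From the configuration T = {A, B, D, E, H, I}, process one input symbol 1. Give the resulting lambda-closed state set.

{A, B, D, E, H, I, J}

B on 1 → {J}.
E on 1 → {J}.
H on 1 → {E}.
No 1-transition from A, D, I.
Union after reading 1: {E, J}.
Now take the lambda-closure:
From E via lambda: add A, H.
From A via lambda: add B, D.
From D via lambda: add I.
No new states can be added; the closed set is {A, B, D, E, H, I, J}.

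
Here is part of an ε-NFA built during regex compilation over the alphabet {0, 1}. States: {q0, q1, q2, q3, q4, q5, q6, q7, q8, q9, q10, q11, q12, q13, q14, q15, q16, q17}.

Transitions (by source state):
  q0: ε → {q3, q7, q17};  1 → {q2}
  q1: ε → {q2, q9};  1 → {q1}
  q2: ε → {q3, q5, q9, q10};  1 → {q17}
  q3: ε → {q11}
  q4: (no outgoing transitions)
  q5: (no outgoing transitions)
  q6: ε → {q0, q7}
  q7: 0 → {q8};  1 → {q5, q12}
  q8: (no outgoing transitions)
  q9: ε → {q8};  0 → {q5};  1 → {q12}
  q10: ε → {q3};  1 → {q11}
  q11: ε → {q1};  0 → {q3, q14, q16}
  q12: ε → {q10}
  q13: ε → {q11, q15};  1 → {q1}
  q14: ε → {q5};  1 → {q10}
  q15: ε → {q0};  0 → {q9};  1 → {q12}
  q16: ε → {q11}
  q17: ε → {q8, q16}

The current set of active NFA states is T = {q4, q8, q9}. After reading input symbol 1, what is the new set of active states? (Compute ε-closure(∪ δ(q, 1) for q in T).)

{q1, q2, q3, q5, q8, q9, q10, q11, q12}

q9 on 1 → {q12}.
No 1-transition from q4, q8.
Union after reading 1: {q12}.
Now take the ε-closure:
From q12 via ε: add q10.
From q10 via ε: add q3.
From q3 via ε: add q11.
From q11 via ε: add q1.
From q1 via ε: add q2, q9.
From q2 via ε: add q5.
From q9 via ε: add q8.
No new states can be added; the closed set is {q1, q2, q3, q5, q8, q9, q10, q11, q12}.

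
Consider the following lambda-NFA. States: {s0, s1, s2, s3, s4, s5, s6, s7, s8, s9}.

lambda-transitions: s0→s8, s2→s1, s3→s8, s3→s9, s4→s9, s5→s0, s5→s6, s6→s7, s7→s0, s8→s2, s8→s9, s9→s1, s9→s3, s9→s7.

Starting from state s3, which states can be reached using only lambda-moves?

{s0, s1, s2, s3, s7, s8, s9}

Start with {s3}.
From s3 via lambda: add s8, s9.
From s8 via lambda: add s2.
From s9 via lambda: add s1, s7.
From s7 via lambda: add s0.
No new states can be added; the closed set is {s0, s1, s2, s3, s7, s8, s9}.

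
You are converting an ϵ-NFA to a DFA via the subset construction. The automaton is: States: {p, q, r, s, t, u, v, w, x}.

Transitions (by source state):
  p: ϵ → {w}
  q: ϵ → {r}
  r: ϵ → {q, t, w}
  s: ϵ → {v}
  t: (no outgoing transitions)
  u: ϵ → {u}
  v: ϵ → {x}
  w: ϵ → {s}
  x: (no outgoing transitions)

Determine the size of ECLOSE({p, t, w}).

Start with {p, t, w}.
From w via ϵ: add s.
From s via ϵ: add v.
From v via ϵ: add x.
ϵ-closure = {p, s, t, v, w, x}, which has 6 states.

6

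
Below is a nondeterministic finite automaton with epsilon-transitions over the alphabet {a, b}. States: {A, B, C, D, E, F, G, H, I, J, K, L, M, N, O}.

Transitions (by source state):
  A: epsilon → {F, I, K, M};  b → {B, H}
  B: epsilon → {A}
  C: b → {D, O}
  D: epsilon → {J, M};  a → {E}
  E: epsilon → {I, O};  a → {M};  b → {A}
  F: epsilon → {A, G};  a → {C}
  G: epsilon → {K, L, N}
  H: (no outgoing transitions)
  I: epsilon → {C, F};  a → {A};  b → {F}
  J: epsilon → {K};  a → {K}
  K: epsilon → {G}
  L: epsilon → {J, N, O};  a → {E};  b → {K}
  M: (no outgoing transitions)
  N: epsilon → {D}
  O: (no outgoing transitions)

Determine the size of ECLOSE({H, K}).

Start with {H, K}.
From K via epsilon: add G.
From G via epsilon: add L, N.
From L via epsilon: add J, O.
From N via epsilon: add D.
From D via epsilon: add M.
epsilon-closure = {D, G, H, J, K, L, M, N, O}, which has 9 states.

9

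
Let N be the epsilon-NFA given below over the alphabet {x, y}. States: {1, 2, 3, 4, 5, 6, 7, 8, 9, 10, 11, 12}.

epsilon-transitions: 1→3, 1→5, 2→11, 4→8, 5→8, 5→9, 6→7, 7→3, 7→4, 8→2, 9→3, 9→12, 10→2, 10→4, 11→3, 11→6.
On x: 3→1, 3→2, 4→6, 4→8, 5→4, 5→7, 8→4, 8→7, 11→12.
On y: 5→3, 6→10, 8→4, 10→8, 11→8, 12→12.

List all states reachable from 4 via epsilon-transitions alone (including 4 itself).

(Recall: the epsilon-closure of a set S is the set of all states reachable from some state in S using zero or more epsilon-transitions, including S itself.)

{2, 3, 4, 6, 7, 8, 11}

Start with {4}.
From 4 via epsilon: add 8.
From 8 via epsilon: add 2.
From 2 via epsilon: add 11.
From 11 via epsilon: add 3, 6.
From 6 via epsilon: add 7.
No new states can be added; the closed set is {2, 3, 4, 6, 7, 8, 11}.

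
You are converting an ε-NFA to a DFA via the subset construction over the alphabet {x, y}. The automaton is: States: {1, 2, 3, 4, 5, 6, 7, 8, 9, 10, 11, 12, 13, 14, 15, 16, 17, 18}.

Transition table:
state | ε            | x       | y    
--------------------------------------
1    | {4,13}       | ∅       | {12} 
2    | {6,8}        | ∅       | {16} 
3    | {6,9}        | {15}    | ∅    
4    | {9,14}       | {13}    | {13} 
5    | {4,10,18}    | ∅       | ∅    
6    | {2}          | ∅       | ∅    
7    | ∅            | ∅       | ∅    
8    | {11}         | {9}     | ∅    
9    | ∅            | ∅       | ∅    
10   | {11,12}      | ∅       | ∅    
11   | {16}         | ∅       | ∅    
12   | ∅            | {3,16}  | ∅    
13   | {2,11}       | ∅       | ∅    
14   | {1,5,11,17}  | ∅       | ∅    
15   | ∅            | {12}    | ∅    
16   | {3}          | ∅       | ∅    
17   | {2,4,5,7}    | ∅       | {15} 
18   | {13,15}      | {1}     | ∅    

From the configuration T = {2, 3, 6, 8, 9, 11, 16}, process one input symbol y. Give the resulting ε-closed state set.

2 on y → {16}.
No y-transition from 3, 6, 8, 9, 11, 16.
Union after reading y: {16}.
Now take the ε-closure:
From 16 via ε: add 3.
From 3 via ε: add 6, 9.
From 6 via ε: add 2.
From 2 via ε: add 8.
From 8 via ε: add 11.
No new states can be added; the closed set is {2, 3, 6, 8, 9, 11, 16}.

{2, 3, 6, 8, 9, 11, 16}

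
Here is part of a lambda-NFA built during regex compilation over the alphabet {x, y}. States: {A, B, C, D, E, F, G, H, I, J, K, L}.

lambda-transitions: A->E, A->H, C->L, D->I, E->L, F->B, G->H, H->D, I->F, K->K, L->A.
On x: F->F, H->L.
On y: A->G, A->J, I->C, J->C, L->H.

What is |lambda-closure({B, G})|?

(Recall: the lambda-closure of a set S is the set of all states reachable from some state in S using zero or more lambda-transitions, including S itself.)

Start with {B, G}.
From G via lambda: add H.
From H via lambda: add D.
From D via lambda: add I.
From I via lambda: add F.
lambda-closure = {B, D, F, G, H, I}, which has 6 states.

6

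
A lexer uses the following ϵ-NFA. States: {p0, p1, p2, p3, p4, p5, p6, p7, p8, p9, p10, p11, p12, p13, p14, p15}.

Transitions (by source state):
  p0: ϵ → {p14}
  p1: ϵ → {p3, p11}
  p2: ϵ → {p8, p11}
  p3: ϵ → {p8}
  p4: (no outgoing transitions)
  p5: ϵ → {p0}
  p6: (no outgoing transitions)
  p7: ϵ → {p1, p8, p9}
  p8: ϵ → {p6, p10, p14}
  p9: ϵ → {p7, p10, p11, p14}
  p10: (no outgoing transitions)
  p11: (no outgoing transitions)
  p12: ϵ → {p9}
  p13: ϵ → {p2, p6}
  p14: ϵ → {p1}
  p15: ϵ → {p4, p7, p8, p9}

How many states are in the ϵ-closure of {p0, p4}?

Start with {p0, p4}.
From p0 via ϵ: add p14.
From p14 via ϵ: add p1.
From p1 via ϵ: add p3, p11.
From p3 via ϵ: add p8.
From p8 via ϵ: add p6, p10.
ϵ-closure = {p0, p1, p3, p4, p6, p8, p10, p11, p14}, which has 9 states.

9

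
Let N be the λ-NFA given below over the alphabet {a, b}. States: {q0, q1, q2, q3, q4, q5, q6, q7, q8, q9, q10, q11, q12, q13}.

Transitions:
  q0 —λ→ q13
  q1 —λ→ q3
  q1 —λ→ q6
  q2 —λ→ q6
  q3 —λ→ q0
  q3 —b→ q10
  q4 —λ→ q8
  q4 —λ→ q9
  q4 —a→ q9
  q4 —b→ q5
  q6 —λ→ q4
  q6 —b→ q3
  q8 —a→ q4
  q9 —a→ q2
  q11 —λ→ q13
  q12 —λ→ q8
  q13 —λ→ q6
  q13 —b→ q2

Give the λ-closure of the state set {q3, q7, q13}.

{q0, q3, q4, q6, q7, q8, q9, q13}

Start with {q3, q7, q13}.
From q3 via λ: add q0.
From q13 via λ: add q6.
From q6 via λ: add q4.
From q4 via λ: add q8, q9.
No new states can be added; the closed set is {q0, q3, q4, q6, q7, q8, q9, q13}.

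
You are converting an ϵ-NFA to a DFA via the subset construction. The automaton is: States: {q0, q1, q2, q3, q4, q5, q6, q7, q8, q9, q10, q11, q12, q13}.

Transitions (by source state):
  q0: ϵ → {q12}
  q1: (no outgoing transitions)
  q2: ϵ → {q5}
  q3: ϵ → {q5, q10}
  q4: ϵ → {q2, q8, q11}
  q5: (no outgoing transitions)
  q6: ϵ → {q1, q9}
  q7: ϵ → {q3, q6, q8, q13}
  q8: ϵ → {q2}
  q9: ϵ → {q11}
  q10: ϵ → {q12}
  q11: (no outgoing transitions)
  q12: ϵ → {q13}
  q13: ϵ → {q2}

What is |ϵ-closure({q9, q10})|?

Start with {q9, q10}.
From q9 via ϵ: add q11.
From q10 via ϵ: add q12.
From q12 via ϵ: add q13.
From q13 via ϵ: add q2.
From q2 via ϵ: add q5.
ϵ-closure = {q2, q5, q9, q10, q11, q12, q13}, which has 7 states.

7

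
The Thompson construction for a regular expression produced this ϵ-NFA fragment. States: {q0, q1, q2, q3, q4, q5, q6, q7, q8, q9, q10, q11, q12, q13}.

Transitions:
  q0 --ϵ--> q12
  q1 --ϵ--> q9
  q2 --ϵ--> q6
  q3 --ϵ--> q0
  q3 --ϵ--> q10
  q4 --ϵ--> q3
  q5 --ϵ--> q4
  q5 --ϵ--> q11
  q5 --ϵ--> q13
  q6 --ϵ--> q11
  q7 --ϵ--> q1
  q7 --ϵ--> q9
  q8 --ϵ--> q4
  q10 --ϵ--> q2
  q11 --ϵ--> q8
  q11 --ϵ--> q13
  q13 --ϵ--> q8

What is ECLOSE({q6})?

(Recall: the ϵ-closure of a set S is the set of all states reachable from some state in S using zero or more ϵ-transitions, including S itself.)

Start with {q6}.
From q6 via ϵ: add q11.
From q11 via ϵ: add q8, q13.
From q8 via ϵ: add q4.
From q4 via ϵ: add q3.
From q3 via ϵ: add q0, q10.
From q0 via ϵ: add q12.
From q10 via ϵ: add q2.
No new states can be added; the closed set is {q0, q2, q3, q4, q6, q8, q10, q11, q12, q13}.

{q0, q2, q3, q4, q6, q8, q10, q11, q12, q13}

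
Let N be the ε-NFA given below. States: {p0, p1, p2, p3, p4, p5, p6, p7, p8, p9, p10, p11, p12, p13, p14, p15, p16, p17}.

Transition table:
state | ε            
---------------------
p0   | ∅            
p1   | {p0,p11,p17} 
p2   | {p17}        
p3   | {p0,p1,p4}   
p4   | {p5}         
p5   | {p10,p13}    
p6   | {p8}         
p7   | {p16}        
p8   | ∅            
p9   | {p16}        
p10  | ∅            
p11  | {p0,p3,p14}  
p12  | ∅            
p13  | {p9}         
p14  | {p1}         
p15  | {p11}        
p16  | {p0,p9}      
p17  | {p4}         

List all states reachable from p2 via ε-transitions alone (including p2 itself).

Start with {p2}.
From p2 via ε: add p17.
From p17 via ε: add p4.
From p4 via ε: add p5.
From p5 via ε: add p10, p13.
From p13 via ε: add p9.
From p9 via ε: add p16.
From p16 via ε: add p0.
No new states can be added; the closed set is {p0, p2, p4, p5, p9, p10, p13, p16, p17}.

{p0, p2, p4, p5, p9, p10, p13, p16, p17}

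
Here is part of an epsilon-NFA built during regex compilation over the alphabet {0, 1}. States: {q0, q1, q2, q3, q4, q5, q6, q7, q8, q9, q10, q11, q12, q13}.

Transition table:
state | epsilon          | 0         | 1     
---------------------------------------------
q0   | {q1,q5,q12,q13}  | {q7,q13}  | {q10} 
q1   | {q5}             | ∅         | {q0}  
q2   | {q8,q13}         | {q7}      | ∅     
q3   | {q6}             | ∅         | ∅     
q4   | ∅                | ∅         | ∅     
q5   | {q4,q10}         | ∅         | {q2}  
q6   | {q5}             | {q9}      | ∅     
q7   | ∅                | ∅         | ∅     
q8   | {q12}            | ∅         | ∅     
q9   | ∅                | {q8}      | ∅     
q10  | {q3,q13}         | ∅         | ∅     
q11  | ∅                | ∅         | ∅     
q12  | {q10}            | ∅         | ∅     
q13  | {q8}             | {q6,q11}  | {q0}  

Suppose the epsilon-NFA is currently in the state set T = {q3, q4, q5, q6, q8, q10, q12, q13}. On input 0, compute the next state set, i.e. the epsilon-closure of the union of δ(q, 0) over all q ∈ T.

{q3, q4, q5, q6, q8, q9, q10, q11, q12, q13}

q6 on 0 → {q9}.
q13 on 0 → {q6, q11}.
No 0-transition from q3, q4, q5, q8, q10, q12.
Union after reading 0: {q6, q9, q11}.
Now take the epsilon-closure:
From q6 via epsilon: add q5.
From q5 via epsilon: add q4, q10.
From q10 via epsilon: add q3, q13.
From q13 via epsilon: add q8.
From q8 via epsilon: add q12.
No new states can be added; the closed set is {q3, q4, q5, q6, q8, q9, q10, q11, q12, q13}.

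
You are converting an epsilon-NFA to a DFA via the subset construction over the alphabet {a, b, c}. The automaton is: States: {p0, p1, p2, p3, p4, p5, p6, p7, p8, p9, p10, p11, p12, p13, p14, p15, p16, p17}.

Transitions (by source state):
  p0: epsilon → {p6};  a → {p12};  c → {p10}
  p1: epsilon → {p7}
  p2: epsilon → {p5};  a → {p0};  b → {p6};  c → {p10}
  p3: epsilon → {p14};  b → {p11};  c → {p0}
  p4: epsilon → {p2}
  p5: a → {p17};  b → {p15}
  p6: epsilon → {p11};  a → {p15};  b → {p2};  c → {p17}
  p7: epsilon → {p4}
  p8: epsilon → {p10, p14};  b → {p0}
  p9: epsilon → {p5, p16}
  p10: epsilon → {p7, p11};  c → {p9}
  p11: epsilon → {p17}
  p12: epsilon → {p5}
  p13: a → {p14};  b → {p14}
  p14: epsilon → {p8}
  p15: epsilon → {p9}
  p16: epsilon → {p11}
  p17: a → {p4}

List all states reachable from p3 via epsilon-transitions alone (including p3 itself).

Start with {p3}.
From p3 via epsilon: add p14.
From p14 via epsilon: add p8.
From p8 via epsilon: add p10.
From p10 via epsilon: add p7, p11.
From p7 via epsilon: add p4.
From p11 via epsilon: add p17.
From p4 via epsilon: add p2.
From p2 via epsilon: add p5.
No new states can be added; the closed set is {p2, p3, p4, p5, p7, p8, p10, p11, p14, p17}.

{p2, p3, p4, p5, p7, p8, p10, p11, p14, p17}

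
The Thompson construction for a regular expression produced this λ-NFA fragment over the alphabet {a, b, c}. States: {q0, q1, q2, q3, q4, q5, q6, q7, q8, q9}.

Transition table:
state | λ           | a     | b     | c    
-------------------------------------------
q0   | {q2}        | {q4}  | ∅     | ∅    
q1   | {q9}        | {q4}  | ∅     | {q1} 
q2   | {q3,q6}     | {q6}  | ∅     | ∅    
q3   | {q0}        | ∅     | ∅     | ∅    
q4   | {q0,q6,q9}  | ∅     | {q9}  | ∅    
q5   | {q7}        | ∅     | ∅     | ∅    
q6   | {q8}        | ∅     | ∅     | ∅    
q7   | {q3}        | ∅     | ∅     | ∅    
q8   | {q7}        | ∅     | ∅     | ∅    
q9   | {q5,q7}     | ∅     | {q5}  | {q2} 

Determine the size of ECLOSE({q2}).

6

Start with {q2}.
From q2 via λ: add q3, q6.
From q3 via λ: add q0.
From q6 via λ: add q8.
From q8 via λ: add q7.
λ-closure = {q0, q2, q3, q6, q7, q8}, which has 6 states.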